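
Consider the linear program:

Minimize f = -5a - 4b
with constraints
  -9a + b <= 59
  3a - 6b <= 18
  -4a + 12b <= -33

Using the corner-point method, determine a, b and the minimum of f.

At the optimal vertex, 3a - 6b = 18 and -4a + 12b = -33.
Solving simultaneously gives a = 3/2, b = -9/4.

a = 3/2, b = -9/4, minimum f = 3/2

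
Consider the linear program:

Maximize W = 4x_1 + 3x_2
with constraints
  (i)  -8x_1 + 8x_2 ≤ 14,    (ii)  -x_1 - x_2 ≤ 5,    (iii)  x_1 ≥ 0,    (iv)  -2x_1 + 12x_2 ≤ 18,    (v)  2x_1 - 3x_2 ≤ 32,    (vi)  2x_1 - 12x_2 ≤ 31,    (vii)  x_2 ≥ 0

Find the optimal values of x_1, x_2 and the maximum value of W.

x_1 = 73/3, x_2 = 50/9, maximum W = 114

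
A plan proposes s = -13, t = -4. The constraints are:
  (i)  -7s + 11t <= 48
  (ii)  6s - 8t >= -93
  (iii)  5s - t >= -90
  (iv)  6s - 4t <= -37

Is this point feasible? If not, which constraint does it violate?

feasible

(i): 47 ≤ 48 ✓
(ii): -46 ≥ -93 ✓
(iii): -61 ≥ -90 ✓
(iv): -62 ≤ -37 ✓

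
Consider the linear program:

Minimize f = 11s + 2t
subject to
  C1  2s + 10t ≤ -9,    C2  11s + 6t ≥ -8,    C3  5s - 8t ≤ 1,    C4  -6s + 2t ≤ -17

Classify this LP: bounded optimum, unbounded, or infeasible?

The boundaries 2s + 10t = -9 and -6s + 2t = -17 meet at (19/8, -11/8), but that point violates 5s - 8t ≤ 1. Every candidate vertex is excluded by some other constraint, so the feasible region is empty.

infeasible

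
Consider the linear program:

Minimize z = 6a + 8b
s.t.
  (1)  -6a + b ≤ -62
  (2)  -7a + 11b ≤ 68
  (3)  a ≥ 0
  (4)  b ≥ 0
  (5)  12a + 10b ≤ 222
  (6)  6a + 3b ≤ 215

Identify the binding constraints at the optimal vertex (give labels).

Corner points and z = 6a + 8b:
  (31/3, 0) → z = 62
  (421/36, 49/6) → z = 271/2
  (37/2, 0) → z = 111

The minimum is at (31/3, 0). Substituting into each constraint, equality holds for (1) and (4); the remaining constraints have slack.

(1) and (4)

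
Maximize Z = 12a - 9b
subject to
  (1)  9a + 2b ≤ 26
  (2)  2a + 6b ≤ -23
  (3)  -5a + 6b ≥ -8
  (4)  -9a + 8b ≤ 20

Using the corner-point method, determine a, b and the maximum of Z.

Feasible corners and Z = 12a - 9b:
  (-15/7, -131/42) → Z = 33/14
  (-152/35, -167/70) → Z = -429/14
  (-92/7, -86/7) → Z = -330/7

The binding constraints are 2a + 6b = -23 and -5a + 6b = -8.
Solving simultaneously gives a = -15/7, b = -131/42.

a = -15/7, b = -131/42, maximum Z = 33/14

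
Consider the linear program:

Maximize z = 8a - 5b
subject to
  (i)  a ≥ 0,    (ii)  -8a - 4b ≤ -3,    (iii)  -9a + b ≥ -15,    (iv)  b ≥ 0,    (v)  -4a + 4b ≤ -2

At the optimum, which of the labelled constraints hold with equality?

Extreme points and z = 8a - 5b:
  (5/3, 0) → z = 40/3
  (29/16, 21/16) → z = 127/16
  (1/2, 0) → z = 4

The maximum is at (5/3, 0). Substituting into each constraint, equality holds for (iii) and (iv); the remaining constraints have slack.

(iii) and (iv)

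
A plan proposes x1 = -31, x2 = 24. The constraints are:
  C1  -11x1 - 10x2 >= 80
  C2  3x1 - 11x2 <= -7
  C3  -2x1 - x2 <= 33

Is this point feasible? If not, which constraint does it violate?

Constraint C3: -2x1 - x2 = 38, which is not ≤ 33. All other constraints are satisfied.

not feasible — violates C3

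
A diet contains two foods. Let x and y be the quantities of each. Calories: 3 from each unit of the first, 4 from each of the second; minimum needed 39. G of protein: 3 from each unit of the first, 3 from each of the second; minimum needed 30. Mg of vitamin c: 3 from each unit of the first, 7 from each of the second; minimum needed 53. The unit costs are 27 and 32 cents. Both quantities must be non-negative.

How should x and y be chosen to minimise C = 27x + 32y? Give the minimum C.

Feasible corners and C = 27x + 32y:
  (0, 10) → C = 320
  (53/3, 0) → C = 477
  (1, 9) → C = 315
  (61/9, 14/3) → C = 997/3
The feasible region is unbounded (it extends along (0, 1), (1, 0)), but C strictly increases along every unbounded feasible direction, so there is no improving ray and the minimum is attained at a vertex.

x = 1, y = 9, minimum C = 315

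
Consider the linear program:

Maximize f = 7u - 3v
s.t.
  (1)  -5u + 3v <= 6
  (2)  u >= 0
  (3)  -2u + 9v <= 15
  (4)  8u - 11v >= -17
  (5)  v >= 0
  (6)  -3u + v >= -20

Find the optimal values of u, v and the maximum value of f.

Vertices and f = 7u - 3v:
  (0, 17/11) → f = -51/11
  (0, 0) → f = 0
  (6/25, 43/25) → f = -87/25
  (39/5, 17/5) → f = 222/5
  (20/3, 0) → f = 140/3

u = 20/3, v = 0, maximum f = 140/3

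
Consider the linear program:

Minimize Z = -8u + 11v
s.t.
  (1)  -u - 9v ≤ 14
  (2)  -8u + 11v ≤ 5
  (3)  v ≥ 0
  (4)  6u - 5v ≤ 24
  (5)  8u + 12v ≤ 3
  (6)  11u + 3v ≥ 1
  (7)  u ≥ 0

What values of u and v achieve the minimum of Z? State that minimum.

u = 3/8, v = 0, minimum Z = -3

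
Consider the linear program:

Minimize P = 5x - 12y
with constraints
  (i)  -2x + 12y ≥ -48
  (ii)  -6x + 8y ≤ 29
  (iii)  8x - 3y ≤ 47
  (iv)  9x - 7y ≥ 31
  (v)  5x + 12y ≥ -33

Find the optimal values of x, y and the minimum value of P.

Corner points and P = 5x - 12y:
  (14/3, -29/9) → P = 62
  (15/7, -51/14) → P = 381/7
  (236/29, 175/29) → P = -920/29
  (141/143, -452/143) → P = 6129/143

At the optimal vertex, 8x - 3y = 47 and 9x - 7y = 31.
Solving simultaneously gives x = 236/29, y = 175/29.

x = 236/29, y = 175/29, minimum P = -920/29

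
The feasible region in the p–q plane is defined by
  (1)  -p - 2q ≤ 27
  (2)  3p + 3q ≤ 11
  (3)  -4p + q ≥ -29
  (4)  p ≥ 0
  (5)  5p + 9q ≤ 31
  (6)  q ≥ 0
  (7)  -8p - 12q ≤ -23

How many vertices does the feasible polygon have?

Pairwise boundary intersections that survive every other constraint:
  (1/2, 19/6)
  (11/3, 0)
  (0, 31/9)
  (0, 23/12)
  (23/8, 0)

5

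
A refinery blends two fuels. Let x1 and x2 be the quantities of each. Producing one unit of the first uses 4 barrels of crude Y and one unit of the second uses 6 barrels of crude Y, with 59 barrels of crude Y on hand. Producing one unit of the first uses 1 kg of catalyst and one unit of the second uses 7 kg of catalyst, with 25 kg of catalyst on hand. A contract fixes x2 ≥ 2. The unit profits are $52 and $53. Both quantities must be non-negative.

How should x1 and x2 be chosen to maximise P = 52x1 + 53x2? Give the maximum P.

x1 = 11, x2 = 2, maximum P = 678

Vertices and P = 52x1 + 53x2:
  (0, 25/7) → P = 1325/7
  (0, 2) → P = 106
  (11, 2) → P = 678

The optimum lies where x1 + 7x2 = 25 and x2 = 2.
Solving simultaneously gives x1 = 11, x2 = 2.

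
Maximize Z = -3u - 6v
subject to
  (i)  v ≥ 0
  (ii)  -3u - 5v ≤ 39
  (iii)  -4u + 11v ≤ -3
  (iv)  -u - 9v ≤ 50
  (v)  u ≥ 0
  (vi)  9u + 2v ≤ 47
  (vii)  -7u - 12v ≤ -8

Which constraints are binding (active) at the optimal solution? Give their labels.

Extreme points and Z = -3u - 6v:
  (47/9, 0) → Z = -47/3
  (8/7, 0) → Z = -24/7
  (523/107, 161/107) → Z = -2535/107
  (124/125, 11/125) → Z = -438/125

The maximum is at (8/7, 0). Substituting into each constraint, equality holds for (i) and (vii); the remaining constraints have slack.

(i) and (vii)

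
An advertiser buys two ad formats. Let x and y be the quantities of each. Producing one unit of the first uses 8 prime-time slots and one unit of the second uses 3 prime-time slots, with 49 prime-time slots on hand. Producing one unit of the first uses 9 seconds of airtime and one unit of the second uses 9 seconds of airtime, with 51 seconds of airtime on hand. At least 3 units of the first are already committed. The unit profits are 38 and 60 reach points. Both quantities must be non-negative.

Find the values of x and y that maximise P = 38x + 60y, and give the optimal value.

x = 3, y = 8/3, maximum P = 274

Feasible corners and P = 38x + 60y:
  (17/3, 0) → P = 646/3
  (3, 0) → P = 114
  (3, 8/3) → P = 274

At the optimal vertex, 9x + 9y = 51 and x = 3.
Solving simultaneously gives x = 3, y = 8/3.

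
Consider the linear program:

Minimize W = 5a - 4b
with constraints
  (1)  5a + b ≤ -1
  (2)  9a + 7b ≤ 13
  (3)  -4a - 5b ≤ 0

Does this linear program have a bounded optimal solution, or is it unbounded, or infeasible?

unbounded

From the feasible point (-10/13, 37/13), moving in the direction (-5, 4) keeps every constraint satisfied while W decreases without bound.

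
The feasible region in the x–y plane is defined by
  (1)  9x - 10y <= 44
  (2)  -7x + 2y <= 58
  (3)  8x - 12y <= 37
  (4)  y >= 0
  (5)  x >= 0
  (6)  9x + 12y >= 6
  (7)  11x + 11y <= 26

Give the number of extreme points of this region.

Intersecting each pair of boundary lines and keeping only the points that satisfy every inequality leaves:
  (2/3, 0)
  (26/11, 0)
  (0, 1/2)
  (0, 26/11)

4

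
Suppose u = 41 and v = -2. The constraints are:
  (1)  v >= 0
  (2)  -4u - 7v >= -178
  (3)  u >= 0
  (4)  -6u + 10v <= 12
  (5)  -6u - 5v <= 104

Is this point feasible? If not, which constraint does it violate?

not feasible — violates (1)

Constraint (1): v = -2, which is not ≥ 0. All other constraints are satisfied.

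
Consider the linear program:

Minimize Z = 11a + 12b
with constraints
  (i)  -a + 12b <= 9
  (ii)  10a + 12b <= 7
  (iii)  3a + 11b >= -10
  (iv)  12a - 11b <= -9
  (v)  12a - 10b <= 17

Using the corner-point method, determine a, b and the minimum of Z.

a = -219/47, b = 17/47, minimum Z = -2205/47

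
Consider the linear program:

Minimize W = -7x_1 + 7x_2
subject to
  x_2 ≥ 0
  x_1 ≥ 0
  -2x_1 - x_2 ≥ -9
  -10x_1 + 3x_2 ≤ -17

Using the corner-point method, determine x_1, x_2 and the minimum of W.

x_1 = 9/2, x_2 = 0, minimum W = -63/2

Feasible corners and W = -7x_1 + 7x_2:
  (9/2, 0) → W = -63/2
  (17/10, 0) → W = -119/10
  (11/4, 7/2) → W = 21/4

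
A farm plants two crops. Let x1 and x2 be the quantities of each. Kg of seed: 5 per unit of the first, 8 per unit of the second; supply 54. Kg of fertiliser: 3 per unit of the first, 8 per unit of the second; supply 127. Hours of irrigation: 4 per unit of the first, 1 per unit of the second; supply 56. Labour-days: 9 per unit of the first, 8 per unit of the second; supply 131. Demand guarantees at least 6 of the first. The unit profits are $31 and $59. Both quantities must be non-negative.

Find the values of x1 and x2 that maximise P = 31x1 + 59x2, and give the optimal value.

x1 = 6, x2 = 3, maximum P = 363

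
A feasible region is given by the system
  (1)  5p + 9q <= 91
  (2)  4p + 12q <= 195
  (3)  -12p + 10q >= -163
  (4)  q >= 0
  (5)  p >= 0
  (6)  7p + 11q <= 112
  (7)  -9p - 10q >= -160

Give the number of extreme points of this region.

5

Intersecting each pair of boundary lines and keeping only the points that satisfy every inequality leaves:
  (0, 91/9)
  (7/8, 77/8)
  (163/12, 0)
  (2913/202, 203/202)
  (0, 0)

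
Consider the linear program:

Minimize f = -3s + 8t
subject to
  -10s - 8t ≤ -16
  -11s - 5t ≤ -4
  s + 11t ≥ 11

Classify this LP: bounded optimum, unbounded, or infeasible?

unbounded

From the feasible point (-24/19, 68/19), moving in the direction (11, -1) keeps every constraint satisfied while f decreases without bound.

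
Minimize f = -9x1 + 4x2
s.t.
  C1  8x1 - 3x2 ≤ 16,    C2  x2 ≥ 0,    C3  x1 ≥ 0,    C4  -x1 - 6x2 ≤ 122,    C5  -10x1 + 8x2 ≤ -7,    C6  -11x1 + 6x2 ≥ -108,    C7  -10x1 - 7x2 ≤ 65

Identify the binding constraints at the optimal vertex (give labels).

C1 and C2

Feasible corners and f = -9x1 + 4x2:
  (2, 0) → f = -18
  (107/34, 52/17) → f = -547/34
  (7/10, 0) → f = -63/10

The minimum is at (2, 0). Substituting into each constraint, equality holds for C1 and C2; the remaining constraints have slack.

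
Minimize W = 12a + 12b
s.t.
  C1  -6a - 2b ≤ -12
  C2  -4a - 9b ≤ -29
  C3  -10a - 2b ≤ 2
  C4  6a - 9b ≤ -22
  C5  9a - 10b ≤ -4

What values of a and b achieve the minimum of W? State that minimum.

Vertices and W = 12a + 12b:
  (-7/2, 33/2) → W = 156
  (32/33, 34/11) → W = 536/11
  (184/21, 58/7) → W = 1432/7
The feasible region is unbounded (it extends along (10, 9), (-1, 5)), but W strictly increases along every unbounded feasible direction, so there is no improving ray and the minimum is attained at a vertex.

The optimum lies where -6a - 2b = -12 and 6a - 9b = -22.
Solving simultaneously gives a = 32/33, b = 34/11.

a = 32/33, b = 34/11, minimum W = 536/11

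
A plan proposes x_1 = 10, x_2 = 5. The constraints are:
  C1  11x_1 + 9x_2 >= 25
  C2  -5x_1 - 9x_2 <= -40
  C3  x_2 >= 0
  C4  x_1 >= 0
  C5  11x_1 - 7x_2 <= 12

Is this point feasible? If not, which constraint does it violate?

not feasible — violates C5

Constraint C5: 11x_1 - 7x_2 = 75, which is not ≤ 12. All other constraints are satisfied.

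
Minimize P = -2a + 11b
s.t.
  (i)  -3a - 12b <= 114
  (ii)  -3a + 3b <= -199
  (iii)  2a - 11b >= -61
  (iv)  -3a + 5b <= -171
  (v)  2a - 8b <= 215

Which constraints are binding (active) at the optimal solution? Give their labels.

(ii) and (v)

Feasible corners and P = -2a + 11b:
  (241/3, 14) → P = -20/3
  (947/18, -247/18) → P = -1537/6
  (2186/23, 525/23) → P = 61
  (951/2, 92) → P = 61

The minimum is at (947/18, -247/18). Substituting into each constraint, equality holds for (ii) and (v); the remaining constraints have slack.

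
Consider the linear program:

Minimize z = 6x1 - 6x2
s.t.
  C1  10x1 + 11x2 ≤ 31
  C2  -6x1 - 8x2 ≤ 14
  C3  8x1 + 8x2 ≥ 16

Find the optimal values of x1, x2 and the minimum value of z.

Vertices and z = 6x1 - 6x2:
  (201/7, -163/7) → z = 312
  (-9, 11) → z = -120
  (15, -13) → z = 168

x1 = -9, x2 = 11, minimum z = -120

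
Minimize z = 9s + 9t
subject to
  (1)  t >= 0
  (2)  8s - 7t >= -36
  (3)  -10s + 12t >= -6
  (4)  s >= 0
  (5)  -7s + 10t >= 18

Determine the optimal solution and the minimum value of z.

s = 0, t = 9/5, minimum z = 81/5

Corner points and z = 9s + 9t:
  (0, 36/7) → z = 324/7
  (69/4, 111/8) → z = 2241/8
  (0, 9/5) → z = 81/5
The feasible region is unbounded (it extends along (6, 5), (7, 8)), but z strictly increases along every unbounded feasible direction, so there is no improving ray and the minimum is attained at a vertex.

At the optimal vertex, s = 0 and -7s + 10t = 18.
Solving simultaneously gives s = 0, t = 9/5.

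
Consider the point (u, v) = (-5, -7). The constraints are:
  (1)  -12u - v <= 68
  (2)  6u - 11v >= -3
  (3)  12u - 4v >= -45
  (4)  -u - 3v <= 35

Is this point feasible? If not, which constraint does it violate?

(1): 67 ≤ 68 ✓
(2): 47 ≥ -3 ✓
(3): -32 ≥ -45 ✓
(4): 26 ≤ 35 ✓

feasible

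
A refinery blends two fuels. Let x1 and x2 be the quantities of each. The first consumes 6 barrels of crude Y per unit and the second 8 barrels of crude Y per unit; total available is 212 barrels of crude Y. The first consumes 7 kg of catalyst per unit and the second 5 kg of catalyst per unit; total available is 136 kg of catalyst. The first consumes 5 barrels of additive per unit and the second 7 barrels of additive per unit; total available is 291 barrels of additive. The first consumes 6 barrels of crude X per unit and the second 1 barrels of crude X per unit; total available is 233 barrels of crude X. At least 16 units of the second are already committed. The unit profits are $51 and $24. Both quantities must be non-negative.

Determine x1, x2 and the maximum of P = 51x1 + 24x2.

Extreme points and P = 51x1 + 24x2:
  (0, 53/2) → P = 636
  (0, 16) → P = 384
  (14/13, 334/13) → P = 8730/13
  (8, 16) → P = 792

The binding constraints are 7x1 + 5x2 = 136 and x2 = 16.
Solving simultaneously gives x1 = 8, x2 = 16.

x1 = 8, x2 = 16, maximum P = 792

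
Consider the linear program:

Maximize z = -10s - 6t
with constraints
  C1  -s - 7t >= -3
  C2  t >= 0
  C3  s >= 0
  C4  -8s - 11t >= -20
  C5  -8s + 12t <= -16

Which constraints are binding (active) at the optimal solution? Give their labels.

C2 and C5

Extreme points and z = -10s - 6t:
  (107/45, 4/45) → z = -1094/45
  (37/17, 2/17) → z = -382/17
  (5/2, 0) → z = -25
  (2, 0) → z = -20

The maximum is at (2, 0). Substituting into each constraint, equality holds for C2 and C5; the remaining constraints have slack.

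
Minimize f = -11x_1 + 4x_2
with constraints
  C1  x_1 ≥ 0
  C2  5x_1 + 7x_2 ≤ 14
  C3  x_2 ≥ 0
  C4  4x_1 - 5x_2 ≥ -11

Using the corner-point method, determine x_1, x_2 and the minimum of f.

x_1 = 14/5, x_2 = 0, minimum f = -154/5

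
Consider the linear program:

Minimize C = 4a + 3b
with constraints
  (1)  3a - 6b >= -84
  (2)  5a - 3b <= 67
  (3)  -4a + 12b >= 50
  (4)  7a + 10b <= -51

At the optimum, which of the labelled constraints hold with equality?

(1) and (3)

Extreme points and C = 4a + 3b:
  (-59, -31/2) → C = -565/2
  (-191/12, 145/24) → C = -1093/24
  (-278/31, 73/62) → C = -2005/62

The minimum is at (-59, -31/2). Substituting into each constraint, equality holds for (1) and (3); the remaining constraints have slack.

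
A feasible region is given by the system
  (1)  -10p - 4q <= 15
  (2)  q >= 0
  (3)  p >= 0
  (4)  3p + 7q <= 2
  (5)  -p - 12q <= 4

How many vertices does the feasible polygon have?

The feasible vertices (each the meet of two boundaries and inside every other half-plane) are:
  (0, 0)
  (2/3, 0)
  (0, 2/7)

3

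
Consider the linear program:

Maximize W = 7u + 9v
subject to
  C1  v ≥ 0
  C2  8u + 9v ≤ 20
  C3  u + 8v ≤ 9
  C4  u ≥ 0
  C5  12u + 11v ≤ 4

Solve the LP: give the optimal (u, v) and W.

Vertices and W = 7u + 9v:
  (0, 0) → W = 0
  (1/3, 0) → W = 7/3
  (0, 4/11) → W = 36/11

u = 0, v = 4/11, maximum W = 36/11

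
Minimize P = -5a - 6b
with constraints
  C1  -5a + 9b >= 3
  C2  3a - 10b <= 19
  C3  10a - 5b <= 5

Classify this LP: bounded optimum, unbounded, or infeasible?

From the feasible point (-201/23, -104/23), moving in the direction (5, 10) keeps every constraint satisfied while P decreases without bound.

unbounded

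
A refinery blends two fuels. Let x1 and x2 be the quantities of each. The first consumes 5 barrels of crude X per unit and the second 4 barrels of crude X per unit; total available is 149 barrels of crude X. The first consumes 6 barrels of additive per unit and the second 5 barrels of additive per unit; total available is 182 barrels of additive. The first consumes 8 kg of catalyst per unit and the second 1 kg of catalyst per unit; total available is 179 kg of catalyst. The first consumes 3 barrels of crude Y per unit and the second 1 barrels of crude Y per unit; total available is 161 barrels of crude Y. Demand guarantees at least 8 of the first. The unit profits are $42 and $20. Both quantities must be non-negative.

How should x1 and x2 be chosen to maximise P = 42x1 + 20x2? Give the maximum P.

Vertices and P = 42x1 + 20x2:
  (179/8, 0) → P = 3759/4
  (8, 0) → P = 336
  (17, 16) → P = 1034
  (21, 11) → P = 1102
  (8, 134/5) → P = 872

x1 = 21, x2 = 11, maximum P = 1102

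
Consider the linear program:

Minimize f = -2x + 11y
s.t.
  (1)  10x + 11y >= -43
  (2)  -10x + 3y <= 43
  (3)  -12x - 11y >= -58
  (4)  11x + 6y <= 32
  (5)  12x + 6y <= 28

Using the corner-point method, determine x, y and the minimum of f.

Corner points and f = -2x + 11y:
  (-43/10, 0) → f = 43/5
  (283/36, -199/18) → f = -412/3
  (-299/146, 548/73) → f = 6327/73
  (-2/3, 6) → f = 202/3

At the optimal vertex, 10x + 11y = -43 and 12x + 6y = 28.
Solving simultaneously gives x = 283/36, y = -199/18.

x = 283/36, y = -199/18, minimum f = -412/3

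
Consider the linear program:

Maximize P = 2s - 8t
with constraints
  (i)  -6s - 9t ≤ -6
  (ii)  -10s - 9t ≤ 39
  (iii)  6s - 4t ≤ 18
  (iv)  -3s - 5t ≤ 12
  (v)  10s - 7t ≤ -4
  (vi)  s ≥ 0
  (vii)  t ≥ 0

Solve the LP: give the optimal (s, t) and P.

s = 1/22, t = 7/11, maximum P = -5

Extreme points and P = 2s - 8t:
  (1/22, 7/11) → P = -5
  (0, 2/3) → P = -16/3
  (71, 102) → P = -674
The feasible region is unbounded (it extends along (0, 1), (2, 3)), but P strictly decreases along every unbounded feasible direction, so there is no improving ray and the maximum is attained at a vertex.

At the optimal vertex, -6s - 9t = -6 and 10s - 7t = -4.
Solving simultaneously gives s = 1/22, t = 7/11.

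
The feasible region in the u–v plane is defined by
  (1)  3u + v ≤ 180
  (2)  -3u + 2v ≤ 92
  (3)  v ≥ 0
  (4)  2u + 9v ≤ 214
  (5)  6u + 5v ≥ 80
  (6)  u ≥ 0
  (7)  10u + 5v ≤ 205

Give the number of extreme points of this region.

Intersecting each pair of boundary lines and keeping only the points that satisfy every inequality leaves:
  (40/3, 0)
  (41/2, 0)
  (0, 214/9)
  (155/16, 173/8)
  (0, 16)

5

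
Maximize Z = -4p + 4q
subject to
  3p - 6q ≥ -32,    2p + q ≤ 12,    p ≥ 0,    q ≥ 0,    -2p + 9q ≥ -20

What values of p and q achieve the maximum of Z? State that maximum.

p = 0, q = 16/3, maximum Z = 64/3

Corner points and Z = -4p + 4q:
  (8/3, 20/3) → Z = 16
  (0, 16/3) → Z = 64/3
  (6, 0) → Z = -24
  (0, 0) → Z = 0

The binding constraints are 3p - 6q = -32 and p = 0.
Solving simultaneously gives p = 0, q = 16/3.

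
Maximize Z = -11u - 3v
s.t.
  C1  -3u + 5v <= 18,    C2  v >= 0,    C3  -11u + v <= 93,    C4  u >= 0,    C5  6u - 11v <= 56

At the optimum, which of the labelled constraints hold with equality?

Extreme points and Z = -11u - 3v:
  (0, 18/5) → Z = -54/5
  (0, 0) → Z = 0
  (28/3, 0) → Z = -308/3
The feasible region is unbounded (it extends along (11, 6), (5, 3)), but Z strictly decreases along every unbounded feasible direction, so there is no improving ray and the maximum is attained at a vertex.

The maximum is at (0, 0). Substituting into each constraint, equality holds for C2 and C4; the remaining constraints have slack.

C2 and C4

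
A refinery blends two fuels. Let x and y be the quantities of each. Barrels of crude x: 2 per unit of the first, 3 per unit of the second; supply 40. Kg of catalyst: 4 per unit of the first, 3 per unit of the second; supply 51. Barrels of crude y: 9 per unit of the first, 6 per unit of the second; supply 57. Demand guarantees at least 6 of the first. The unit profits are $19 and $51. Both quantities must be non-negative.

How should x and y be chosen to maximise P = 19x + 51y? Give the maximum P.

Feasible corners and P = 19x + 51y:
  (19/3, 0) → P = 361/3
  (6, 0) → P = 114
  (6, 1/2) → P = 279/2

x = 6, y = 1/2, maximum P = 279/2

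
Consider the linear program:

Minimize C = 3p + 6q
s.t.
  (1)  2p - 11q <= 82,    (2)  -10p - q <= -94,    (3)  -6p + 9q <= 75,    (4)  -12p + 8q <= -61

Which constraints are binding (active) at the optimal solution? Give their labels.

Extreme points and C = 3p + 6q:
  (279/28, -79/14) → C = -111/28
  (813/92, 259/46) → C = 5547/92
  (383/20, 211/10) → C = 3681/20
The feasible region is unbounded (it extends along (3, 2), (11, 2)), but C strictly increases along every unbounded feasible direction, so there is no improving ray and the minimum is attained at a vertex.

The minimum is at (279/28, -79/14). Substituting into each constraint, equality holds for (1) and (2); the remaining constraints have slack.

(1) and (2)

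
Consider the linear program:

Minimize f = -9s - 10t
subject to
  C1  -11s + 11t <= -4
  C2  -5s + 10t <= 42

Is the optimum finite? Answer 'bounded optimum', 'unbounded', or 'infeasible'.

unbounded

From the feasible point (502/55, 482/55), moving in the direction (10, 5) keeps every constraint satisfied while f decreases without bound.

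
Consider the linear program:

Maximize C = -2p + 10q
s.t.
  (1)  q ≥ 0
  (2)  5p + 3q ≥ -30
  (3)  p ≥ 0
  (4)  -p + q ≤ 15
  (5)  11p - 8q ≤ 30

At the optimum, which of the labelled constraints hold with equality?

(4) and (5)

Vertices and C = -2p + 10q:
  (0, 0) → C = 0
  (30/11, 0) → C = -60/11
  (0, 15) → C = 150
  (50, 65) → C = 550

The maximum is at (50, 65). Substituting into each constraint, equality holds for (4) and (5); the remaining constraints have slack.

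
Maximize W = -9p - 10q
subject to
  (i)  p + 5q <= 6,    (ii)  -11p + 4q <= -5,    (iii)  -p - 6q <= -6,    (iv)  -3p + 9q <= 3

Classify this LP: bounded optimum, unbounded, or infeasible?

Corner points and W = -9p - 10q:
  (6, 0) → W = -54
  (13/8, 7/8) → W = -187/8
  (4/3, 7/9) → W = -178/9
The feasible region has finitely many vertices and no improving ray; the maximum is -178/9 at (4/3, 7/9).

bounded optimum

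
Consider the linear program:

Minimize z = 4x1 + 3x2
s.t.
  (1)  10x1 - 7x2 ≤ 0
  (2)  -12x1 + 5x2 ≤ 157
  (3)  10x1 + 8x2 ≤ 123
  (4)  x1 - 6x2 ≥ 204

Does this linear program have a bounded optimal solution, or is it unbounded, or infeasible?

bounded optimum

Corner points and z = 4x1 + 3x2:
  (-1099/34, -785/17) → z = -4553/17
  (-1428/53, -2040/53) → z = -11832/53
  (-1962/67, -2605/67) → z = -15663/67
The feasible region has finitely many vertices and no improving ray; the minimum is -4553/17 at (-1099/34, -785/17).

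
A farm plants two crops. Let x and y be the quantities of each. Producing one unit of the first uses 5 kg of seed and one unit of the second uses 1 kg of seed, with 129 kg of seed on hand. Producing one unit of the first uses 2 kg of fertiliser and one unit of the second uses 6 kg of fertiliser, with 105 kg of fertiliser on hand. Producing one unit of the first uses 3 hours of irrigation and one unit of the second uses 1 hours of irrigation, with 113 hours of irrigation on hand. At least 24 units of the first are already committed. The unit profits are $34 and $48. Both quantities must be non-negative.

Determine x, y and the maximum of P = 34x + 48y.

The binding constraints are 5x + y = 129 and x = 24.
Solving simultaneously gives x = 24, y = 9.

x = 24, y = 9, maximum P = 1248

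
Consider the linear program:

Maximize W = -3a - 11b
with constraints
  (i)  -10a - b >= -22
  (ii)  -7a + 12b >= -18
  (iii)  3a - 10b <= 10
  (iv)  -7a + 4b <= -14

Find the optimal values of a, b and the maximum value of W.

Corner points and W = -3a - 11b:
  (282/127, -26/127) → W = -560/127
  (102/47, 14/47) → W = -460/47
  (30/17, -8/17) → W = -2/17
  (50/29, -14/29) → W = 4/29

The binding constraints are 3a - 10b = 10 and -7a + 4b = -14.
Solving simultaneously gives a = 50/29, b = -14/29.

a = 50/29, b = -14/29, maximum W = 4/29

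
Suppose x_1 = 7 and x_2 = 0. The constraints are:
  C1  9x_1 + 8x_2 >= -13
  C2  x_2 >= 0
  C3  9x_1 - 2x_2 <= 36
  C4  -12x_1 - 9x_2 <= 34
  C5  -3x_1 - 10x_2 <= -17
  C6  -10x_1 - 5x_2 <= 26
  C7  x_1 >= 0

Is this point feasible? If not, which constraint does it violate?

not feasible — violates C3

Constraint C3: 9x_1 - 2x_2 = 63, which is not ≤ 36. All other constraints are satisfied.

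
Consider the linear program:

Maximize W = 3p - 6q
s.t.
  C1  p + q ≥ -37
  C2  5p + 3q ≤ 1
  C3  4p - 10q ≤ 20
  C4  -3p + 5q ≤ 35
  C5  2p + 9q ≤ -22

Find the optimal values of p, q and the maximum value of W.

Corner points and W = 3p - 6q:
  (-25, -12) → W = -3
  (-55/2, -19/2) → W = -51/2
  (-5/7, -16/7) → W = 81/7
  (-425/37, 4/37) → W = -1299/37

At the optimal vertex, 4p - 10q = 20 and 2p + 9q = -22.
Solving simultaneously gives p = -5/7, q = -16/7.

p = -5/7, q = -16/7, maximum W = 81/7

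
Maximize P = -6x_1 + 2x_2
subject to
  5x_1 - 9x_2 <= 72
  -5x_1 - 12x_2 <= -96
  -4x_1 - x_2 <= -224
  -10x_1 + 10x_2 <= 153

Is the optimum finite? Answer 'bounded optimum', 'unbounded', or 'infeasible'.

Vertices and P = -6x_1 + 2x_2:
  (2088/41, 832/41) → P = -10864/41
  (2087/50, 1426/25) → P = -3409/25
The feasible region has finitely many vertices and no improving ray; the maximum is -3409/25 at (2087/50, 1426/25).

bounded optimum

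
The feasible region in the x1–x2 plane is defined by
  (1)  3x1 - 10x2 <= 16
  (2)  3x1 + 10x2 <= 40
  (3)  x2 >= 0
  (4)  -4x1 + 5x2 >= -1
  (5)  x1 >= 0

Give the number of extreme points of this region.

4

The feasible vertices (each the meet of two boundaries and inside every other half-plane) are:
  (42/11, 157/55)
  (0, 4)
  (1/4, 0)
  (0, 0)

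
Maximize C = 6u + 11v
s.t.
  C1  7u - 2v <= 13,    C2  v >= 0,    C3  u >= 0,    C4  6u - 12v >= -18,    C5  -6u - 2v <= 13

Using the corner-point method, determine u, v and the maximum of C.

Corner points and C = 6u + 11v:
  (13/7, 0) → C = 78/7
  (8/3, 17/6) → C = 283/6
  (0, 0) → C = 0
  (0, 3/2) → C = 33/2

At the optimal vertex, 7u - 2v = 13 and 6u - 12v = -18.
Solving simultaneously gives u = 8/3, v = 17/6.

u = 8/3, v = 17/6, maximum C = 283/6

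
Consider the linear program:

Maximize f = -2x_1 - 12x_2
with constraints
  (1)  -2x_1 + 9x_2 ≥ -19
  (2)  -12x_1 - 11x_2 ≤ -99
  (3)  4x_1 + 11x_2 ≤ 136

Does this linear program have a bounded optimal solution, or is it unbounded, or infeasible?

bounded optimum

Corner points and f = -2x_1 - 12x_2:
  (110/13, -3/13) → f = -184/13
  (1433/58, 98/29) → f = -2609/29
  (-37/8, 309/22) → f = -7009/44
The feasible region has finitely many vertices and no improving ray; the maximum is -184/13 at (110/13, -3/13).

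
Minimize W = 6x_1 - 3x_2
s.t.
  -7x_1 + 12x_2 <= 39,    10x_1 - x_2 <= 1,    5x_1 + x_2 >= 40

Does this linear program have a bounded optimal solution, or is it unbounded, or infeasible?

The boundaries -7x_1 + 12x_2 = 39 and 10x_1 - x_2 = 1 meet at (51/113, 397/113), but that point violates 5x_1 + x_2 ≥ 40. Every candidate vertex is excluded by some other constraint, so the feasible region is empty.

infeasible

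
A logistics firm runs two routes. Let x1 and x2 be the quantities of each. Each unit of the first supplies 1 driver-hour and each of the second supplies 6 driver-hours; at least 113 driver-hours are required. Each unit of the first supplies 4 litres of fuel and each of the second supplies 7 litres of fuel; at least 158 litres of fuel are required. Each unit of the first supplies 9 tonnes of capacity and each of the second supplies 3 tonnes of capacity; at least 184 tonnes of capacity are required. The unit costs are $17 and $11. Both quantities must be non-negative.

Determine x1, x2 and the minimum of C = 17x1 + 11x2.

Corner points and C = 17x1 + 11x2:
  (0, 184/3) → C = 2024/3
  (113, 0) → C = 1921
  (15, 49/3) → C = 1304/3
The feasible region is unbounded (it extends along (0, 1), (1, 0)), but C strictly increases along every unbounded feasible direction, so there is no improving ray and the minimum is attained at a vertex.

x1 = 15, x2 = 49/3, minimum C = 1304/3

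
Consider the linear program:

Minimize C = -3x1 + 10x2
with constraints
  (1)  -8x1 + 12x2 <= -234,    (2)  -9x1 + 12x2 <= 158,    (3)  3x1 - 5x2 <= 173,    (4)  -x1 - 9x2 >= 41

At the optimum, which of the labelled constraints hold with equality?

(1) and (3)

Corner points and C = -3x1 + 10x2:
  (-453/2, -341/2) → C = -2051/2
  (269/14, -281/42) → C = -5231/42
  (169/4, -37/4) → C = -877/4

The minimum is at (-453/2, -341/2). Substituting into each constraint, equality holds for (1) and (3); the remaining constraints have slack.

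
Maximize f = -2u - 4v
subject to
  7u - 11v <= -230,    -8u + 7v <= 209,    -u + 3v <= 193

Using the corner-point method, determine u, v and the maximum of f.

u = -53/3, v = 29/3, maximum f = -10/3

Extreme points and f = -2u - 4v:
  (-53/3, 29/3) → f = -10/3
  (1433/10, 1121/10) → f = -735
  (724/17, 1335/17) → f = -6788/17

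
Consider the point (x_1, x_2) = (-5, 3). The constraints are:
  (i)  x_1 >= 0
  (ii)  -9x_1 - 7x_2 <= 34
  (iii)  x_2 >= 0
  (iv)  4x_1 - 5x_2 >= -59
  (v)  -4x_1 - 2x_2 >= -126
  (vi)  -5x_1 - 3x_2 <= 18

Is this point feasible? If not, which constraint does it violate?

not feasible — violates (i)

Constraint (i): x_1 = -5, which is not ≥ 0. All other constraints are satisfied.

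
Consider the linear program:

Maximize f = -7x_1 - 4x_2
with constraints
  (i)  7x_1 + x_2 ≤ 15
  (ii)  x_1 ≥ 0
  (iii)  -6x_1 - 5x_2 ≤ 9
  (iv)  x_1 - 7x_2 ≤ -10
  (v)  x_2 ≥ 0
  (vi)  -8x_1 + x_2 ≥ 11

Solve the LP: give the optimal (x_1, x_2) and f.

Corner points and f = -7x_1 - 4x_2:
  (0, 15) → f = -60
  (4/15, 197/15) → f = -272/5
  (0, 11) → f = -44

x_1 = 0, x_2 = 11, maximum f = -44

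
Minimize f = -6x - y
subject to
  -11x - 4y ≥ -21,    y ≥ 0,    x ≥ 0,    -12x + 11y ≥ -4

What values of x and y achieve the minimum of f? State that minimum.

x = 19/13, y = 16/13, minimum f = -10

Vertices and f = -6x - y:
  (0, 21/4) → f = -21/4
  (19/13, 16/13) → f = -10
  (0, 0) → f = 0
  (1/3, 0) → f = -2

The binding constraints are -11x - 4y = -21 and -12x + 11y = -4.
Solving simultaneously gives x = 19/13, y = 16/13.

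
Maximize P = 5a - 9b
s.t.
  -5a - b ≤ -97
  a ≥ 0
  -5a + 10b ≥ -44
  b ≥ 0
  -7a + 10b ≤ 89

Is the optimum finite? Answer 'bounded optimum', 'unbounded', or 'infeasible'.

unbounded

From the feasible point (1014/55, 53/11), moving in the direction (10, 5) keeps every constraint satisfied while P increases without bound.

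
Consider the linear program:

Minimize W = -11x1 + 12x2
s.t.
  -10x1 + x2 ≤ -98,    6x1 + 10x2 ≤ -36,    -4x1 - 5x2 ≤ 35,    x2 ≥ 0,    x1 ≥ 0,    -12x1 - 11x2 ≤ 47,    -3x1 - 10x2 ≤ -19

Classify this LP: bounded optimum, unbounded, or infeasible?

The boundaries -10x1 + x2 = -98 and x2 = 0 meet at (49/5, 0), but that point violates 6x1 + 10x2 ≤ -36. Every candidate vertex is excluded by some other constraint, so the feasible region is empty.

infeasible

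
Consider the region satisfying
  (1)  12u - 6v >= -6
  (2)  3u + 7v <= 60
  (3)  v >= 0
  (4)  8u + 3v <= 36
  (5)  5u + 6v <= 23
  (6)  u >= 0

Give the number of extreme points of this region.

5

Of the 15 pairwise boundary intersections, those satisfying every inequality are:
  (1, 3)
  (0, 1)
  (9/2, 0)
  (0, 0)
  (49/11, 4/33)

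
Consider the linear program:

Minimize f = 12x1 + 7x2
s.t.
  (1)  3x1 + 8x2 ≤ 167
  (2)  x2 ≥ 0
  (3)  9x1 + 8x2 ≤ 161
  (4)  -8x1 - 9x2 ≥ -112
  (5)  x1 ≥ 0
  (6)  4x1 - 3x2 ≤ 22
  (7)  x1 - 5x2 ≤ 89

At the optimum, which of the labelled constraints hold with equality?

Corner points and f = 12x1 + 7x2:
  (0, 0) → f = 0
  (11/2, 0) → f = 66
  (0, 112/9) → f = 784/9
  (89/10, 68/15) → f = 2078/15

The minimum is at (0, 0). Substituting into each constraint, equality holds for (2) and (5); the remaining constraints have slack.

(2) and (5)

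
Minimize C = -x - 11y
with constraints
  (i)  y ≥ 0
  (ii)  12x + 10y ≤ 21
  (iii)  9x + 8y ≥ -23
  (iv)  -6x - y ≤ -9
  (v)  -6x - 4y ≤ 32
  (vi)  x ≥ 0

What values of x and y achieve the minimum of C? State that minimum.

x = 23/16, y = 3/8, minimum C = -89/16

Corner points and C = -x - 11y:
  (7/4, 0) → C = -7/4
  (3/2, 0) → C = -3/2
  (23/16, 3/8) → C = -89/16

At the optimal vertex, 12x + 10y = 21 and -6x - y = -9.
Solving simultaneously gives x = 23/16, y = 3/8.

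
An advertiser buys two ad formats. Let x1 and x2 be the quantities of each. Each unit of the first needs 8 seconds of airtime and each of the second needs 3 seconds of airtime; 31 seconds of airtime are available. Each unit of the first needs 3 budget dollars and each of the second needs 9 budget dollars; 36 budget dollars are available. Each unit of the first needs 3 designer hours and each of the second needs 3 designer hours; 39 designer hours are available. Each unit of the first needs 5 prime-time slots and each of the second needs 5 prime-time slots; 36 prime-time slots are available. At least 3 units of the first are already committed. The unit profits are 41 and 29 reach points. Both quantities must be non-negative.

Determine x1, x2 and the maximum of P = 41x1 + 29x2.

Vertices and P = 41x1 + 29x2:
  (31/8, 0) → P = 1271/8
  (3, 0) → P = 123
  (3, 7/3) → P = 572/3

The optimum lies where 8x1 + 3x2 = 31 and x1 = 3.
Solving simultaneously gives x1 = 3, x2 = 7/3.

x1 = 3, x2 = 7/3, maximum P = 572/3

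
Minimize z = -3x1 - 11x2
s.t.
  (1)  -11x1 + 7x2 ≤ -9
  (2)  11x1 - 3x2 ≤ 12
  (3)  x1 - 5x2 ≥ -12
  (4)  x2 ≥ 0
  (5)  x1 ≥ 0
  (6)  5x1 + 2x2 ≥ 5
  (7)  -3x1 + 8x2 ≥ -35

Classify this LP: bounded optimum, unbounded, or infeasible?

Feasible corners and z = -3x1 - 11x2:
  (57/44, 3/4) → z = -267/22
  (53/57, 10/57) → z = -269/57
  (12/11, 0) → z = -36/11
  (1, 0) → z = -3
The feasible region has finitely many vertices and no improving ray; the minimum is -267/22 at (57/44, 3/4).

bounded optimum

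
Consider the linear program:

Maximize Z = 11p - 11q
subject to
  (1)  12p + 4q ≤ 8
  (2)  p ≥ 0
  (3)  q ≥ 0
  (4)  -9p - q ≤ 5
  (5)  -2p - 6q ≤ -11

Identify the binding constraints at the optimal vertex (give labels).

(1) and (5)

Vertices and Z = 11p - 11q:
  (0, 2) → Z = -22
  (1/16, 29/16) → Z = -77/4
  (0, 11/6) → Z = -121/6

The maximum is at (1/16, 29/16). Substituting into each constraint, equality holds for (1) and (5); the remaining constraints have slack.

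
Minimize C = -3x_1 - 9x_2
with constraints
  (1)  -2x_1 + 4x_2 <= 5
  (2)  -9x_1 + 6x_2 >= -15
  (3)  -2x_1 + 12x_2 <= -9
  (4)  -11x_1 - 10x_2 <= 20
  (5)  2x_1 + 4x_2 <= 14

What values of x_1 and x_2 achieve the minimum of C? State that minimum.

x_1 = 21/16, x_2 = -17/32, minimum C = 27/32

Vertices and C = -3x_1 - 9x_2:
  (21/16, -17/32) → C = 27/32
  (5/26, -115/52) → C = 1005/52
  (-75/76, -139/152) → C = 1701/152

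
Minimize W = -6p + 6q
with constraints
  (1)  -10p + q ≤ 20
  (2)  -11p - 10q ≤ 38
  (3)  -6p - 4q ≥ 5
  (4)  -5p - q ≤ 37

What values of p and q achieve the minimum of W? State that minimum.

Feasible corners and W = -6p + 6q:
  (-238/111, -160/111) → W = 156/37
  (-85/46, 35/23) → W = 465/23
  (51/8, -173/16) → W = -825/8

The optimum lies where -11p - 10q = 38 and -6p - 4q = 5.
Solving simultaneously gives p = 51/8, q = -173/16.

p = 51/8, q = -173/16, minimum W = -825/8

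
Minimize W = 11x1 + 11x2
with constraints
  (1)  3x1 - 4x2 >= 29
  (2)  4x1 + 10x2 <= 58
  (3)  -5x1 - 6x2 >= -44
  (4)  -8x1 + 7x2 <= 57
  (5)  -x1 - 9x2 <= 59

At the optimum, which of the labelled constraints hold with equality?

(1) and (5)

Vertices and W = 11x1 + 11x2:
  (175/19, -13/38) → W = 3707/38
  (25/31, -206/31) → W = -1991/31
  (250/13, -113/13) → W = 1507/13

The minimum is at (25/31, -206/31). Substituting into each constraint, equality holds for (1) and (5); the remaining constraints have slack.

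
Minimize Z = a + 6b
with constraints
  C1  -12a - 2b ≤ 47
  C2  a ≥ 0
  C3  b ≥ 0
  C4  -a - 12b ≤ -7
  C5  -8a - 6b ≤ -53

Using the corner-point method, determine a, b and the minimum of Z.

a = 33/5, b = 1/30, minimum Z = 34/5

Corner points and Z = a + 6b:
  (0, 53/6) → Z = 53
  (7, 0) → Z = 7
  (33/5, 1/30) → Z = 34/5
The feasible region is unbounded (it extends along (0, 1), (1, 0)), but Z strictly increases along every unbounded feasible direction, so there is no improving ray and the minimum is attained at a vertex.

The binding constraints are -a - 12b = -7 and -8a - 6b = -53.
Solving simultaneously gives a = 33/5, b = 1/30.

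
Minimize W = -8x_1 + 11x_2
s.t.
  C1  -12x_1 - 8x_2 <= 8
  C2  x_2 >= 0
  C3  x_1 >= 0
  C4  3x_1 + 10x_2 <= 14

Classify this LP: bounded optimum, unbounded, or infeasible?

Extreme points and W = -8x_1 + 11x_2:
  (0, 0) → W = 0
  (14/3, 0) → W = -112/3
  (0, 7/5) → W = 77/5
The feasible region has finitely many vertices and no improving ray; the minimum is -112/3 at (14/3, 0).

bounded optimum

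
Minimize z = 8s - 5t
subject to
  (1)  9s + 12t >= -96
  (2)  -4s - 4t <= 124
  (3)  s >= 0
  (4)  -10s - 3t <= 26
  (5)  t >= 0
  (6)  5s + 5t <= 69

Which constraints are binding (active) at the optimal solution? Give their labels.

Corner points and z = 8s - 5t:
  (0, 0) → z = 0
  (0, 69/5) → z = -69
  (69/5, 0) → z = 552/5

The minimum is at (0, 69/5). Substituting into each constraint, equality holds for (3) and (6); the remaining constraints have slack.

(3) and (6)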